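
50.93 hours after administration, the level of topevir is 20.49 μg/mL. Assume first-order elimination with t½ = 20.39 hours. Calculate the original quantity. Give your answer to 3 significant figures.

Number of half-lives elapsed: n = 50.93/20.39 ≈ 2.4978.
A₀ = A × 2^n = 20.49 × 2^2.4978 = 20.49 × 5.6482 ≈ 115.73 μg/mL.

116 μg/mL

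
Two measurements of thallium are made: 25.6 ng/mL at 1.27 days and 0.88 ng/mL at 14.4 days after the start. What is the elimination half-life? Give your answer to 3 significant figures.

2.70 days

Over Δt = 14.4 − 1.27 = 13.13 days, the level fell by a factor of 25.6/0.88 ≈ 29.091.
n = log₂(29.091) ≈ 4.8625 half-lives, so t½ = 13.13/4.8625 ≈ 2.7003 days.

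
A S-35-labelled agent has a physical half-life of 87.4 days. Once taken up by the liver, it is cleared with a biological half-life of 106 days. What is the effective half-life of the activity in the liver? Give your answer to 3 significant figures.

1/t_eff = 1/t_phys + 1/t_biol = 1/87.4 + 1/106 = 0.020876 per day.
t_eff = 87.4 × 106 / (87.4 + 106) ≈ 47.903 days.

47.9 days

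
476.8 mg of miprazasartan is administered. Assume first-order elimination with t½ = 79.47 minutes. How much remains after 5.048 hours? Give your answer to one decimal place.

34.0 mg

Convert the elapsed time: 5.048 hours = 302.88 minutes.
Number of half-lives: n = 302.88/79.47 ≈ 3.8112.
Remaining = 476.8 × (1/2)^3.8112 = 476.8 × 0.071236 ≈ 33.965 mg.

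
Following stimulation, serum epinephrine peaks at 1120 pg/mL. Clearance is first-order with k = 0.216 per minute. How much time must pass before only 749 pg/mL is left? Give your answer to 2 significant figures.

1.9 minutes

t½ = ln 2 / k = 0.69315 / 0.216 ≈ 3.209 minutes.
Fraction remaining = 749/1120 ≈ 0.66875.
n = log₂(1120/749) = ln(1.4953)/ln 2 ≈ 0.58046 half-lives.
t = n × t½ = 0.58046 × 3.209 ≈ 1.8627 minutes.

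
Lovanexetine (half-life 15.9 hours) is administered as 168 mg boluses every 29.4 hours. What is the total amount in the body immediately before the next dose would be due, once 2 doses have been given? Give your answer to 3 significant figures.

59.6 mg

The 2 doses were given 58.8, 29.4 hours ago.
Total = 168·(1/2)^(58.8/15.9) + 168·(1/2)^(29.4/15.9)
      = 12.944 + 46.632 ≈ 59.576 mg.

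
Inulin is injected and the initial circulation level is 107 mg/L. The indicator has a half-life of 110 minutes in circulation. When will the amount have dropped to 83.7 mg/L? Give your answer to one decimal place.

Fraction remaining = 83.7/107 ≈ 0.78224.
n = log₂(107/83.7) = ln(1.2784)/ln 2 ≈ 0.35431 half-lives.
t = n × t½ = 0.35431 × 110 ≈ 38.974 minutes.

39.0 minutes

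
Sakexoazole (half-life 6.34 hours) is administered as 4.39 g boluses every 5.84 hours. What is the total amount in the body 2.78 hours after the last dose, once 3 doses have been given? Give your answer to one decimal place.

5.9 g

The 3 doses were given 14.46, 8.62, 2.78 hours ago.
Total = 4.39·(1/2)^(14.46/6.34) + 4.39·(1/2)^(8.62/6.34) + 4.39·(1/2)^(2.78/6.34)
      = 0.90342 + 1.7107 + 3.2394 ≈ 5.8536 g.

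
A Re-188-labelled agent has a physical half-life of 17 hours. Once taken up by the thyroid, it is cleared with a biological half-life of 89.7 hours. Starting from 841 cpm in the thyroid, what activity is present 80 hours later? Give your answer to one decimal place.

1/t_eff = 1/t_phys + 1/t_biol = 1/17 + 1/89.7 = 0.069972 per hour.
t_eff = 17 × 89.7 / (17 + 89.7) ≈ 14.291 hours.
Remaining = 841 × (1/2)^(80/14.291) = 841 × (1/2)^5.5977 ≈ 17.366 cpm.

17.4 cpm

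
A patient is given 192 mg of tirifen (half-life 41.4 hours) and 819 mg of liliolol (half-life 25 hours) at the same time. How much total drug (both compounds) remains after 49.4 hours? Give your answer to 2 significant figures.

tirifen: 192 × (1/2)^(49.4/41.4) = 192 × (1/2)^1.1932 ≈ 83.966 mg.
liliolol: 819 × (1/2)^(49.4/25) = 819 × (1/2)^1.976 ≈ 208.18 mg.
Total = 83.966 + 208.18 ≈ 292.15 mg.

290 mg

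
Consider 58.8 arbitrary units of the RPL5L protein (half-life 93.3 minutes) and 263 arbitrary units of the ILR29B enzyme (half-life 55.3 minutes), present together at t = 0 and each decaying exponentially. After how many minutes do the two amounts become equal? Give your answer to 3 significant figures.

293 minutes

Set 58.8·(1/2)^(t/93.3) = 263·(1/2)^(t/55.3).
Taking log₂: log₂(58.8/263) = t·(1/93.3 − 1/55.3).
log₂(0.22357) = -2.1612; 1/93.3 − 1/55.3 = -0.0073651.
t = -2.1612 / -0.0073651 ≈ 293.44 minutes.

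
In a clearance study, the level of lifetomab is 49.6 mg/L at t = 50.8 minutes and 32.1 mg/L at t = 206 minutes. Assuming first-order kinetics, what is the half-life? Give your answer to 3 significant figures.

247 minutes

Over Δt = 206 − 50.8 = 155.2 minutes, the level fell by a factor of 49.6/32.1 ≈ 1.5452.
n = log₂(1.5452) ≈ 0.62777 half-lives, so t½ = 155.2/0.62777 ≈ 247.23 minutes.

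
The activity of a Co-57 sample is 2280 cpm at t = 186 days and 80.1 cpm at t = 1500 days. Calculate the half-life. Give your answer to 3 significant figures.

272 days

Over Δt = 1500 − 186 = 1314 days, the level fell by a factor of 2280/80.1 ≈ 28.464.
n = log₂(28.464) ≈ 4.8311 half-lives, so t½ = 1314/4.8311 ≈ 271.99 days.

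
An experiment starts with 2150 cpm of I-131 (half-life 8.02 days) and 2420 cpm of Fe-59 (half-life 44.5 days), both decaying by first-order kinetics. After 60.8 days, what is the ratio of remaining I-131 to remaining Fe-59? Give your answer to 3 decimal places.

0.012

I-131: 2150 × (1/2)^(60.8/8.02) = 2150 × (1/2)^7.581 ≈ 11.228 cpm.
Fe-59: 2420 × (1/2)^(60.8/44.5) = 2420 × (1/2)^1.3663 ≈ 938.69 cpm.
Ratio ≈ 11.228 / 938.69 ≈ 0.011962.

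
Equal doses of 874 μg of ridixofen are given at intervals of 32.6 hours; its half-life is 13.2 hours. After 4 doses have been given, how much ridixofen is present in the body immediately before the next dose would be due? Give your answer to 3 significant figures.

The 4 doses were given 130.4, 97.8, 65.2, 32.6 hours ago.
Total = 874·(1/2)^(130.4/13.2) + 874·(1/2)^(97.8/13.2) + 874·(1/2)^(65.2/13.2) + 874·(1/2)^(32.6/13.2)
      = 0.92832 + 5.1422 + 28.484 + 157.78 ≈ 192.34 μg.

192 μg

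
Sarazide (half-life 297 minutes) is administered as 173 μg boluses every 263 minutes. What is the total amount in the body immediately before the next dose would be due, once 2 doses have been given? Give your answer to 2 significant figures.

The 2 doses were given 526, 263 minutes ago.
Total = 173·(1/2)^(526/297) + 173·(1/2)^(263/297)
      = 50.688 + 93.643 ≈ 144.33 μg.

140 μg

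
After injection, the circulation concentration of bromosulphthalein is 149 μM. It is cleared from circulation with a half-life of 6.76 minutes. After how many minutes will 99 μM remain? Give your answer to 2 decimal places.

3.99 minutes

Fraction remaining = 99/149 ≈ 0.66443.
n = log₂(149/99) = ln(1.5051)/ln 2 ≈ 0.58981 half-lives.
t = n × t½ = 0.58981 × 6.76 ≈ 3.9871 minutes.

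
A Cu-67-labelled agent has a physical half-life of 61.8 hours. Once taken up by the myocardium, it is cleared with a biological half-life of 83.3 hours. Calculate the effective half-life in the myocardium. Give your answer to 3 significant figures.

35.5 hours

1/t_eff = 1/t_phys + 1/t_biol = 1/61.8 + 1/83.3 = 0.028186 per hour.
t_eff = 61.8 × 83.3 / (61.8 + 83.3) ≈ 35.479 hours.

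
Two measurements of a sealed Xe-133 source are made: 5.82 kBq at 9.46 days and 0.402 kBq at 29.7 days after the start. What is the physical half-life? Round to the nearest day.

Over Δt = 29.7 − 9.46 = 20.24 days, the level fell by a factor of 5.82/0.402 ≈ 14.478.
n = log₂(14.478) ≈ 3.8558 half-lives, so t½ = 20.24/3.8558 ≈ 5.2493 days.

5 days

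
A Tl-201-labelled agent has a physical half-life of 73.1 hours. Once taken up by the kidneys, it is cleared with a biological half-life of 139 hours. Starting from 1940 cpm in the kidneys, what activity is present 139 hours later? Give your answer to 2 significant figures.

1/t_eff = 1/t_phys + 1/t_biol = 1/73.1 + 1/139 = 0.020874 per hour.
t_eff = 73.1 × 139 / (73.1 + 139) ≈ 47.906 hours.
Remaining = 1940 × (1/2)^(139/47.906) = 1940 × (1/2)^2.9015 ≈ 259.63 cpm.

260 cpm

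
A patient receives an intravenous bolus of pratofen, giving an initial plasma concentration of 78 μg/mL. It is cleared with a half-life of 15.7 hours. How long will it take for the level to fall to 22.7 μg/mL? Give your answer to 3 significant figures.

Fraction remaining = 22.7/78 ≈ 0.29103.
n = log₂(78/22.7) = ln(3.4361)/ln 2 ≈ 1.7808 half-lives.
t = n × t½ = 1.7808 × 15.7 ≈ 27.958 hours.

28.0 hours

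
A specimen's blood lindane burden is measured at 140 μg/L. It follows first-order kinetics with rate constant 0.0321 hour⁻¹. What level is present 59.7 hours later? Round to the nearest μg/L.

21 μg/L

t½ = ln 2 / λ = 0.69315 / 0.0321 ≈ 21.593 hours.
Number of half-lives: n = 59.7/21.593 ≈ 2.7647.
Remaining = 140 × (1/2)^2.7647 = 140 × 0.14714 ≈ 20.6 μg/L.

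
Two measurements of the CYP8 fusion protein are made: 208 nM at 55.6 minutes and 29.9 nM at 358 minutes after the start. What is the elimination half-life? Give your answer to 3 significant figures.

108 minutes

Over Δt = 358 − 55.6 = 302.4 minutes, the level fell by a factor of 208/29.9 ≈ 6.9565.
n = log₂(6.9565) ≈ 2.7984 half-lives, so t½ = 302.4/2.7984 ≈ 108.06 minutes.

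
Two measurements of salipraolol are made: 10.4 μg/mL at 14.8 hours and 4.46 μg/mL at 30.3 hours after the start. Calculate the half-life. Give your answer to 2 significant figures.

Over Δt = 30.3 − 14.8 = 15.5 hours, the level fell by a factor of 10.4/4.46 ≈ 2.3318.
n = log₂(2.3318) ≈ 1.2215 half-lives, so t½ = 15.5/1.2215 ≈ 12.69 hours.

13 hours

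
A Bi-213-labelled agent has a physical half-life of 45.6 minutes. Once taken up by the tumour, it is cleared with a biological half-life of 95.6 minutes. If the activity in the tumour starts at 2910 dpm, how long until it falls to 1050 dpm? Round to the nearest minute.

1/t_eff = 1/t_phys + 1/t_biol = 1/45.6 + 1/95.6 = 0.03239 per minute.
t_eff = 45.6 × 95.6 / (45.6 + 95.6) ≈ 30.874 minutes.
n = log₂(2910/1050) ≈ 1.4706; t = 1.4706 × 30.874 ≈ 45.404 minutes.

45 minutes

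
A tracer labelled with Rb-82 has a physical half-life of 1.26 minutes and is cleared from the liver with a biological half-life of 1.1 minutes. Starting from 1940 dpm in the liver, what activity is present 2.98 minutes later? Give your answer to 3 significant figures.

1/t_eff = 1/t_phys + 1/t_biol = 1/1.26 + 1/1.1 = 1.7027 per minute.
t_eff = 1.26 × 1.1 / (1.26 + 1.1) ≈ 0.58729 minutes.
Remaining = 1940 × (1/2)^(2.98/0.58729) = 1940 × (1/2)^5.0742 ≈ 57.587 dpm.

57.6 dpm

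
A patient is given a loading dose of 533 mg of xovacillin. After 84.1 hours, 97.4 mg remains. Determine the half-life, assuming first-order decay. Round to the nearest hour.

A/A₀ = 97.4/533 ≈ 0.18274.
n = log₂(5.4723) ≈ 2.4521 half-lives elapsed in 84.1 hours.
t½ = 84.1/2.4521 ≈ 34.297 hours.

34 hours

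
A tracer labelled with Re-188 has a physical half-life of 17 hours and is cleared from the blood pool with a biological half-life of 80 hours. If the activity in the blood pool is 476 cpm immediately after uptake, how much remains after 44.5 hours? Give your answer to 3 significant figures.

1/t_eff = 1/t_phys + 1/t_biol = 1/17 + 1/80 = 0.071324 per hour.
t_eff = 17 × 80 / (17 + 80) ≈ 14.021 hours.
Remaining = 476 × (1/2)^(44.5/14.021) = 476 × (1/2)^3.1739 ≈ 52.743 cpm.

52.7 cpm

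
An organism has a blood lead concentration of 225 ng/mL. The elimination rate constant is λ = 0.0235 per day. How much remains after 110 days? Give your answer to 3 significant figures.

t½ = ln 2 / λ = 0.69315 / 0.0235 ≈ 29.496 days.
Number of half-lives: n = 110/29.496 ≈ 3.7294.
Remaining = 225 × (1/2)^3.7294 = 225 × 0.075396 ≈ 16.964 ng/mL.

17.0 ng/mL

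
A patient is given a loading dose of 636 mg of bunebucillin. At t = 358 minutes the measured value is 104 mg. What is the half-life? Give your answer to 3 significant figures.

137 minutes

A/A₀ = 104/636 ≈ 0.16352.
n = log₂(6.1154) ≈ 2.6124 half-lives elapsed in 358 minutes.
t½ = 358/2.6124 ≈ 137.04 minutes.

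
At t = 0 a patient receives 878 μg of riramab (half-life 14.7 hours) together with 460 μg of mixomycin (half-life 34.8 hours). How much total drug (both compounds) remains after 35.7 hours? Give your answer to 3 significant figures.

389 μg

riramab: 878 × (1/2)^(35.7/14.7) = 878 × (1/2)^2.4286 ≈ 163.09 μg.
mixomycin: 460 × (1/2)^(35.7/34.8) = 460 × (1/2)^1.0259 ≈ 225.91 μg.
Total = 163.09 + 225.91 ≈ 389 μg.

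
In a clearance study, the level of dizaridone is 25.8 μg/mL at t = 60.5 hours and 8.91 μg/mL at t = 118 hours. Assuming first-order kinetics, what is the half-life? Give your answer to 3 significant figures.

37.5 hours

Over Δt = 118 − 60.5 = 57.5 hours, the level fell by a factor of 25.8/8.91 ≈ 2.8956.
n = log₂(2.8956) ≈ 1.5339 half-lives, so t½ = 57.5/1.5339 ≈ 37.487 hours.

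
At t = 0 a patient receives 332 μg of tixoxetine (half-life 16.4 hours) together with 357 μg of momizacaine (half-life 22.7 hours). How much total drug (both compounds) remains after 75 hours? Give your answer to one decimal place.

50.1 μg

tixoxetine: 332 × (1/2)^(75/16.4) = 332 × (1/2)^4.5732 ≈ 13.947 μg.
momizacaine: 357 × (1/2)^(75/22.7) = 357 × (1/2)^3.304 ≈ 36.147 μg.
Total = 13.947 + 36.147 ≈ 50.094 μg.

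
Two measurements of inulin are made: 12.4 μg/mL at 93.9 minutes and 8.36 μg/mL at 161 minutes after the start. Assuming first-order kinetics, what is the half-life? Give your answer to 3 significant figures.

Over Δt = 161 − 93.9 = 67.1 minutes, the level fell by a factor of 12.4/8.36 ≈ 1.4833.
n = log₂(1.4833) ≈ 0.56877 half-lives, so t½ = 67.1/0.56877 ≈ 117.97 minutes.

118 minutes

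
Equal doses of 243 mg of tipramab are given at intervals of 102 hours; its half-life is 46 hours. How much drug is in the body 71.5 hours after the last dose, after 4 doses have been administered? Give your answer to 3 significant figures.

The 4 doses were given 377.5, 275.5, 173.5, 71.5 hours ago.
Total = 243·(1/2)^(377.5/46) + 243·(1/2)^(275.5/46) + 243·(1/2)^(173.5/46) + 243·(1/2)^(71.5/46)
      = 0.82262 + 3.8256 + 17.791 + 82.737 ≈ 105.18 mg.

105 mg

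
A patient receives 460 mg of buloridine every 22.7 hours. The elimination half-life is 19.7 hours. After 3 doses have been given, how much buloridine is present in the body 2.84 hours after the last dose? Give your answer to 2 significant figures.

690 mg

The 3 doses were given 48.24, 25.54, 2.84 hours ago.
Total = 460·(1/2)^(48.24/19.7) + 460·(1/2)^(25.54/19.7) + 460·(1/2)^(2.84/19.7)
      = 84.259 + 187.28 + 416.26 ≈ 687.79 mg.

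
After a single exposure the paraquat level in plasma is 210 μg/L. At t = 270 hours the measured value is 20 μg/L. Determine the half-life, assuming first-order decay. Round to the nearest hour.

A/A₀ = 20/210 ≈ 0.095238.
n = log₂(10.5) ≈ 3.3923 half-lives elapsed in 270 hours.
t½ = 270/3.3923 ≈ 79.592 hours.

80 hours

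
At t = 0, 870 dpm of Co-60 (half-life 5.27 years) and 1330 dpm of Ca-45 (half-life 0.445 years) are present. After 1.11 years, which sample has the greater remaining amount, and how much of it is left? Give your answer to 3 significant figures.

Co-60, 752 dpm

Co-60: 870 × (1/2)^0.21063 ≈ 751.82 dpm.
Ca-45: 1330 × (1/2)^2.4944 ≈ 236.03 dpm.
Co-60 has more remaining, at ≈ 751.82 dpm.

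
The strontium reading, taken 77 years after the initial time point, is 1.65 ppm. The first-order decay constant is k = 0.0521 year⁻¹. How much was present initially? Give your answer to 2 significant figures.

t½ = ln 2 / k = 0.69315 / 0.0521 ≈ 13.304 years.
Number of half-lives elapsed: n = 77/13.304 ≈ 5.7877.
A₀ = A × 2^n = 1.65 × 2^5.7877 = 1.65 × 55.241 ≈ 91.147 ppm.

91 ppm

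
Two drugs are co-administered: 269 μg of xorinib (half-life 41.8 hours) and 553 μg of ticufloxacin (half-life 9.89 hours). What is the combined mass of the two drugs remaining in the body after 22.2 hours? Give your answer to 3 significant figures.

xorinib: 269 × (1/2)^(22.2/41.8) = 269 × (1/2)^0.5311 ≈ 186.16 μg.
ticufloxacin: 553 × (1/2)^(22.2/9.89) = 553 × (1/2)^2.2447 ≈ 116.68 μg.
Total = 186.16 + 116.68 ≈ 302.84 μg.

303 μg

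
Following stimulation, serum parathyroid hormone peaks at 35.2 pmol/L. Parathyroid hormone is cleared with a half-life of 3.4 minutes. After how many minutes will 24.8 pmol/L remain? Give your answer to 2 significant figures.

1.7 minutes

Fraction remaining = 24.8/35.2 ≈ 0.70455.
n = log₂(35.2/24.8) = ln(1.4194)/ln 2 ≈ 0.50524 half-lives.
t = n × t½ = 0.50524 × 3.4 ≈ 1.7178 minutes.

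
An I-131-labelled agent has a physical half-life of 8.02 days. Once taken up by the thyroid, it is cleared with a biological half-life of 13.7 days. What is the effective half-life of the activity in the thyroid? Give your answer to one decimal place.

1/t_eff = 1/t_phys + 1/t_biol = 1/8.02 + 1/13.7 = 0.19768 per day.
t_eff = 8.02 × 13.7 / (8.02 + 13.7) ≈ 5.0587 days.

5.1 days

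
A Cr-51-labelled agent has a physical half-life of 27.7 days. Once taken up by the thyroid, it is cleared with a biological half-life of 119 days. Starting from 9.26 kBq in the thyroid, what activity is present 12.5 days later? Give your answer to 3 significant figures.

1/t_eff = 1/t_phys + 1/t_biol = 1/27.7 + 1/119 = 0.044504 per day.
t_eff = 27.7 × 119 / (27.7 + 119) ≈ 22.47 days.
Remaining = 9.26 × (1/2)^(12.5/22.47) = 9.26 × (1/2)^0.55631 ≈ 6.2972 kBq.

6.30 kBq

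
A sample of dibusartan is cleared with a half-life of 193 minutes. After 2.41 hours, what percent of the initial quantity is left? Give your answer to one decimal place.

2.41 hours = 144.6 minutes.
n = 144.6/193 ≈ 0.74922 half-lives.
Fraction remaining = (1/2)^0.74922 ≈ 0.59492, i.e. 59.492%.

59.5%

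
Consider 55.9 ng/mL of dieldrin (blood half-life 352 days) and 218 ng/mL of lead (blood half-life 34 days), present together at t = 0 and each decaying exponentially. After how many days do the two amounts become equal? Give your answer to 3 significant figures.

73.9 days

Set 55.9·(1/2)^(t/352) = 218·(1/2)^(t/34).
Taking log₂: log₂(55.9/218) = t·(1/352 − 1/34).
log₂(0.25642) = -1.9634; 1/352 − 1/34 = -0.026571.
t = -1.9634 / -0.026571 ≈ 73.893 days.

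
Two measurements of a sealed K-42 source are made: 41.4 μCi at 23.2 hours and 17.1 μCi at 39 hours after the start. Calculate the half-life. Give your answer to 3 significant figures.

12.4 hours

Over Δt = 39 − 23.2 = 15.8 hours, the level fell by a factor of 41.4/17.1 ≈ 2.4211.
n = log₂(2.4211) ≈ 1.2756 half-lives, so t½ = 15.8/1.2756 ≈ 12.386 hours.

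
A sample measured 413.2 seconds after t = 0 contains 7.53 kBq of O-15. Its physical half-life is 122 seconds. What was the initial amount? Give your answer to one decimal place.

Number of half-lives elapsed: n = 413.2/122 ≈ 3.3869.
A₀ = A × 2^n = 7.53 × 2^3.3869 = 7.53 × 10.461 ≈ 78.768 kBq.

78.8 kBq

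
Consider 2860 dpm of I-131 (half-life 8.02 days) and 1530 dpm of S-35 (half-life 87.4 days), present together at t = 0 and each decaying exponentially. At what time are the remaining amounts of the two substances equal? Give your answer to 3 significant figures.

Set 2860·(1/2)^(t/8.02) = 1530·(1/2)^(t/87.4).
Taking log₂: log₂(2860/1530) = t·(1/8.02 − 1/87.4).
log₂(1.8693) = 0.90248; 1/8.02 − 1/87.4 = 0.11325.
t = 0.90248 / 0.11325 ≈ 7.9692 days.

7.97 days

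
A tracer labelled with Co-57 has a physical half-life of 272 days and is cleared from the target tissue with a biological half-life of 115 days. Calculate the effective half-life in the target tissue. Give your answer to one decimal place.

1/t_eff = 1/t_phys + 1/t_biol = 1/272 + 1/115 = 0.012372 per day.
t_eff = 272 × 115 / (272 + 115) ≈ 80.827 days.

80.8 days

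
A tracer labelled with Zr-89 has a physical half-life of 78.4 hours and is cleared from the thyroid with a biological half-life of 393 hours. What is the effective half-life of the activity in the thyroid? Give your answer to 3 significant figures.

1/t_eff = 1/t_phys + 1/t_biol = 1/78.4 + 1/393 = 0.0153 per hour.
t_eff = 78.4 × 393 / (78.4 + 393) ≈ 65.361 hours.

65.4 hours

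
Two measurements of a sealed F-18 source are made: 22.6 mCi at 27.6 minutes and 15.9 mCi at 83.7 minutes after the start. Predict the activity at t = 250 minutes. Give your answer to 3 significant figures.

5.61 mCi

Over Δt = 83.7 − 27.6 = 56.1 minutes, the level fell by a factor of 22.6/15.9 ≈ 1.4214.
n = log₂(1.4214) ≈ 0.5073 half-lives, so t½ = 56.1/0.5073 ≈ 110.59 minutes.
From t = 83.7 to t = 250: 15.9 × (1/2)^((250−83.7)/110.59) ≈ 5.6067 mCi.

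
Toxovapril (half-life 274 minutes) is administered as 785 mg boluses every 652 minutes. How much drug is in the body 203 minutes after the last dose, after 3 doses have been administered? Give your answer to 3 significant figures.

The 3 doses were given 1507, 855, 203 minutes ago.
Total = 785·(1/2)^(1507/274) + 785·(1/2)^(855/274) + 785·(1/2)^(203/274)
      = 17.346 + 90.266 + 469.73 ≈ 577.34 mg.

577 mg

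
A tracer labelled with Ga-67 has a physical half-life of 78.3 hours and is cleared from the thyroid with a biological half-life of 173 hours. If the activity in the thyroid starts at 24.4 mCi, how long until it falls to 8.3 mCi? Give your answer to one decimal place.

83.9 hours

1/t_eff = 1/t_phys + 1/t_biol = 1/78.3 + 1/173 = 0.018552 per hour.
t_eff = 78.3 × 173 / (78.3 + 173) ≈ 53.903 hours.
n = log₂(24.4/8.3) ≈ 1.5557; t = 1.5557 × 53.903 ≈ 83.857 hours.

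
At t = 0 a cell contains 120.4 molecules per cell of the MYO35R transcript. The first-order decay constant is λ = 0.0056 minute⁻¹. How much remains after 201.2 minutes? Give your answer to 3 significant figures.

39.0 molecules per cell

t½ = ln 2 / λ = 0.69315 / 0.0056 ≈ 123.78 minutes.
Number of half-lives: n = 201.2/123.78 ≈ 1.6255.
Remaining = 120.4 × (1/2)^1.6255 = 120.4 × 0.32409 ≈ 39.021 molecules per cell.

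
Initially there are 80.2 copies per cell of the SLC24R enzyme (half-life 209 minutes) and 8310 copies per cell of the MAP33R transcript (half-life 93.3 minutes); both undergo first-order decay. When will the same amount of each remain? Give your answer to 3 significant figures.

1130 minutes

Set 80.2·(1/2)^(t/209) = 8310·(1/2)^(t/93.3).
Taking log₂: log₂(80.2/8310) = t·(1/209 − 1/93.3).
log₂(0.009651) = -6.6951; 1/209 − 1/93.3 = -0.0059334.
t = -6.6951 / -0.0059334 ≈ 1128.4 minutes.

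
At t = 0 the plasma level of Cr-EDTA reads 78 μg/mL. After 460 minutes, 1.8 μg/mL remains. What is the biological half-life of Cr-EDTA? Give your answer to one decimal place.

84.6 minutes

A/A₀ = 1.8/78 ≈ 0.023077.
n = log₂(43.333) ≈ 5.4374 half-lives elapsed in 460 minutes.
t½ = 460/5.4374 ≈ 84.599 minutes.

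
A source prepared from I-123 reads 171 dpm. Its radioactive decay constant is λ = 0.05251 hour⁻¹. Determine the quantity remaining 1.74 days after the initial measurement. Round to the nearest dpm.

t½ = ln 2 / λ = 0.69315 / 0.05251 ≈ 13.2 hours.
Convert the elapsed time: 1.74 days = 41.76 hours.
Number of half-lives: n = 41.76/13.2 ≈ 3.1636.
Remaining = 171 × (1/2)^3.1636 = 171 × 0.1116 ≈ 19.084 dpm.

19 dpm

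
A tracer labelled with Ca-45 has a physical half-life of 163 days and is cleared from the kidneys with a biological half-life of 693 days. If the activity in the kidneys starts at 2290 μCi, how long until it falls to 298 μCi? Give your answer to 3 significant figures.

388 days

1/t_eff = 1/t_phys + 1/t_biol = 1/163 + 1/693 = 0.007578 per day.
t_eff = 163 × 693 / (163 + 693) ≈ 131.96 days.
n = log₂(2290/298) ≈ 2.942; t = 2.942 × 131.96 ≈ 388.23 days.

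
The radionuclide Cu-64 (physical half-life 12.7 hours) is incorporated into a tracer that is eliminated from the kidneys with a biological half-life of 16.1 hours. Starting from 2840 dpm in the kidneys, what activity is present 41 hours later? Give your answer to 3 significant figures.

51.9 dpm

1/t_eff = 1/t_phys + 1/t_biol = 1/12.7 + 1/16.1 = 0.14085 per hour.
t_eff = 12.7 × 16.1 / (12.7 + 16.1) ≈ 7.0997 hours.
Remaining = 2840 × (1/2)^(41/7.0997) = 2840 × (1/2)^5.7749 ≈ 51.867 dpm.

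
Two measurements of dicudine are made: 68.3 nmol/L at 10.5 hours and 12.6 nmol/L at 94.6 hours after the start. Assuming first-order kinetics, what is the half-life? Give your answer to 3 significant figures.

Over Δt = 94.6 − 10.5 = 84.1 hours, the level fell by a factor of 68.3/12.6 ≈ 5.4206.
n = log₂(5.4206) ≈ 2.4385 half-lives, so t½ = 84.1/2.4385 ≈ 34.489 hours.

34.5 hours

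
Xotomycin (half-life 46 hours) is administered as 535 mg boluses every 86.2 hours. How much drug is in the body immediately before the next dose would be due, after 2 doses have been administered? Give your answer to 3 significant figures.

186 mg

The 2 doses were given 172.4, 86.2 hours ago.
Total = 535·(1/2)^(172.4/46) + 535·(1/2)^(86.2/46)
      = 39.824 + 145.97 ≈ 185.79 mg.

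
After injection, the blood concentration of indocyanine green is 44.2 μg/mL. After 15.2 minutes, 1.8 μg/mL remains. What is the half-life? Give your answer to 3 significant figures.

3.29 minutes

A/A₀ = 1.8/44.2 ≈ 0.040724.
n = log₂(24.556) ≈ 4.618 half-lives elapsed in 15.2 minutes.
t½ = 15.2/4.618 ≈ 3.2915 minutes.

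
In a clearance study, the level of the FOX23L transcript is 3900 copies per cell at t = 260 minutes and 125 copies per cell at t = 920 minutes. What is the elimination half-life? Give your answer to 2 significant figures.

Over Δt = 920 − 260 = 660 minutes, the level fell by a factor of 3900/125 ≈ 31.2.
n = log₂(31.2) ≈ 4.9635 half-lives, so t½ = 660/4.9635 ≈ 132.97 minutes.

130 minutes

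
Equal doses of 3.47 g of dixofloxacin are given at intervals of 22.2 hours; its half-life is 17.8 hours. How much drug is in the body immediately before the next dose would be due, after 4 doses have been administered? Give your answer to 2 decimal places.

The 4 doses were given 88.8, 66.6, 44.4, 22.2 hours ago.
Total = 3.47·(1/2)^(88.8/17.8) + 3.47·(1/2)^(66.6/17.8) + 3.47·(1/2)^(44.4/17.8) + 3.47·(1/2)^(22.2/17.8)
      = 0.10929 + 0.25942 + 0.61581 + 1.4618 ≈ 2.4463 g.

2.45 g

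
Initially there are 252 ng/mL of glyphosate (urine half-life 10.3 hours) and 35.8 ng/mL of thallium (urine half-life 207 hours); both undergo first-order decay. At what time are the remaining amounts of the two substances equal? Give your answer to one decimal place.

30.5 hours

Set 252·(1/2)^(t/10.3) = 35.8·(1/2)^(t/207).
Taking log₂: log₂(252/35.8) = t·(1/10.3 − 1/207).
log₂(7.0391) = 2.8154; 1/10.3 − 1/207 = 0.092256.
t = 2.8154 / 0.092256 ≈ 30.517 hours.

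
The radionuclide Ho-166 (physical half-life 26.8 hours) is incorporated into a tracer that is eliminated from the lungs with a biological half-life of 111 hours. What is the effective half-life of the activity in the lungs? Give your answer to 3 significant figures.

21.6 hours

1/t_eff = 1/t_phys + 1/t_biol = 1/26.8 + 1/111 = 0.046322 per hour.
t_eff = 26.8 × 111 / (26.8 + 111) ≈ 21.588 hours.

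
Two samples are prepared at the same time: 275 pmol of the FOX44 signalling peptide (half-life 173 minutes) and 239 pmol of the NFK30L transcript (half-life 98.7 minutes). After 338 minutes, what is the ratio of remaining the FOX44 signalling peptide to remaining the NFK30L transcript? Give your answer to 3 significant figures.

FOX44 signalling peptide: 275 × (1/2)^(338/173) = 275 × (1/2)^1.9538 ≈ 70.989 pmol.
NFK30L transcript: 239 × (1/2)^(338/98.7) = 239 × (1/2)^3.4245 ≈ 22.259 pmol.
Ratio ≈ 70.989 / 22.259 ≈ 3.1892.

3.19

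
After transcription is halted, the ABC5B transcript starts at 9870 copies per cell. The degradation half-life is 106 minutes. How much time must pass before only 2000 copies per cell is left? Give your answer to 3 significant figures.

Fraction remaining = 2000/9870 ≈ 0.20263.
n = log₂(9870/2000) = ln(4.935)/ln 2 ≈ 2.3031 half-lives.
t = n × t½ = 2.3031 × 106 ≈ 244.12 minutes.

244 minutes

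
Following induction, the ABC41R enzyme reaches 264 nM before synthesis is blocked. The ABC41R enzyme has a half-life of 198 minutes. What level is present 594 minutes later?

33 nM

Elapsed time is 3 half-lives (594/198).
Each half-life halves the amount: 264 × (1/2)^3 = 264/8 = 33 nM.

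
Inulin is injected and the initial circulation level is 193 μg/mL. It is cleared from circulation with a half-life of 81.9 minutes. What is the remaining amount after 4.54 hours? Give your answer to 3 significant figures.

Convert the elapsed time: 4.54 hours = 272.4 minutes.
Number of half-lives: n = 272.4/81.9 ≈ 3.326.
Remaining = 193 × (1/2)^3.326 = 193 × 0.099718 ≈ 19.246 μg/mL.

19.2 μg/mL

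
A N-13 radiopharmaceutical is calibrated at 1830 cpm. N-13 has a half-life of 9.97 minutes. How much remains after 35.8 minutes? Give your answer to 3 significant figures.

152 cpm

Number of half-lives: n = 35.8/9.97 ≈ 3.5908.
Remaining = 1830 × (1/2)^3.5908 = 1830 × 0.082998 ≈ 151.89 cpm.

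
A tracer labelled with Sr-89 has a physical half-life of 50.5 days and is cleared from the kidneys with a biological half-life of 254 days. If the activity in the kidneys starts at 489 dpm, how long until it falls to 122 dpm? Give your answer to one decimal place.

1/t_eff = 1/t_phys + 1/t_biol = 1/50.5 + 1/254 = 0.023739 per day.
t_eff = 50.5 × 254 / (50.5 + 254) ≈ 42.125 days.
n = log₂(489/122) ≈ 2.003; t = 2.003 × 42.125 ≈ 84.374 days.

84.4 days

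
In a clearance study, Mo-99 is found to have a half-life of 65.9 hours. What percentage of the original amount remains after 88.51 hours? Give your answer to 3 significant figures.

n = 88.51/65.9 ≈ 1.3431 half-lives.
Fraction remaining = (1/2)^1.3431 ≈ 0.39417, i.e. 39.417%.

39.4%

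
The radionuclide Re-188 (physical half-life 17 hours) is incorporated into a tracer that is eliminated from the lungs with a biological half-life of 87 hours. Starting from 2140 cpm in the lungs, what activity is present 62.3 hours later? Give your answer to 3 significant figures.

1/t_eff = 1/t_phys + 1/t_biol = 1/17 + 1/87 = 0.070318 per hour.
t_eff = 17 × 87 / (17 + 87) ≈ 14.221 hours.
Remaining = 2140 × (1/2)^(62.3/14.221) = 2140 × (1/2)^4.3808 ≈ 102.72 cpm.

103 cpm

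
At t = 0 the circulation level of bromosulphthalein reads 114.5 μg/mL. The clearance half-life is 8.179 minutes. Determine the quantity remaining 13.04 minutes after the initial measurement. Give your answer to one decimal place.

37.9 μg/mL

Number of half-lives: n = 13.04/8.179 ≈ 1.5943.
Remaining = 114.5 × (1/2)^1.5943 = 114.5 × 0.33118 ≈ 37.92 μg/mL.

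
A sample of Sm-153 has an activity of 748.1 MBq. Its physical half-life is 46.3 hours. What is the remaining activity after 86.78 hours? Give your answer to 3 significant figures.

Number of half-lives: n = 86.78/46.3 ≈ 1.8743.
Remaining = 748.1 × (1/2)^1.8743 = 748.1 × 0.27276 ≈ 204.05 MBq.

204 MBq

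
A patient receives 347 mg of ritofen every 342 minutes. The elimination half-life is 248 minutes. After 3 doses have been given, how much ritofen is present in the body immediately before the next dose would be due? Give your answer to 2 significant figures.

The 3 doses were given 1026, 684, 342 minutes ago.
Total = 347·(1/2)^(1026/248) + 347·(1/2)^(684/248) + 347·(1/2)^(342/248)
      = 19.721 + 51.294 + 133.41 ≈ 204.43 mg.

200 mg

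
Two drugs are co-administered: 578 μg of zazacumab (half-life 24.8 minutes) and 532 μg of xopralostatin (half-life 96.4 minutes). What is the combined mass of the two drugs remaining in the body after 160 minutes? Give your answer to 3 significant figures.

175 μg

zazacumab: 578 × (1/2)^(160/24.8) = 578 × (1/2)^6.4516 ≈ 6.6039 μg.
xopralostatin: 532 × (1/2)^(160/96.4) = 532 × (1/2)^1.6598 ≈ 168.37 μg.
Total = 6.6039 + 168.37 ≈ 174.98 μg.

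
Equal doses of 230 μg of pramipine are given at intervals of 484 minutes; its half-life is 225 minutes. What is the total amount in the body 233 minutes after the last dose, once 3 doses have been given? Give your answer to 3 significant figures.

143 μg

The 3 doses were given 1201, 717, 233 minutes ago.
Total = 230·(1/2)^(1201/225) + 230·(1/2)^(717/225) + 230·(1/2)^(233/225)
      = 5.6872 + 25.261 + 112.2 ≈ 143.15 μg.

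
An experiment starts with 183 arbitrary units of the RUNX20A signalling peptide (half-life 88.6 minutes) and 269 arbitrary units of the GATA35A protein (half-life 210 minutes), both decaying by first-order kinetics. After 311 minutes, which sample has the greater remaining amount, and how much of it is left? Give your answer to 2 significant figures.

GATA35A protein, 96 arbitrary units

RUNX20A signalling peptide: 183 × (1/2)^3.5102 ≈ 16.062 arbitrary units.
GATA35A protein: 269 × (1/2)^1.481 ≈ 96.37 arbitrary units.
GATA35A protein has more remaining, at ≈ 96.37 arbitrary units.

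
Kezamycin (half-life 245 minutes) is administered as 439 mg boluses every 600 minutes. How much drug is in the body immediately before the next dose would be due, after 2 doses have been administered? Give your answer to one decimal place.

The 2 doses were given 1200, 600 minutes ago.
Total = 439·(1/2)^(1200/245) + 439·(1/2)^(600/245)
      = 14.724 + 80.399 ≈ 95.123 mg.

95.1 mg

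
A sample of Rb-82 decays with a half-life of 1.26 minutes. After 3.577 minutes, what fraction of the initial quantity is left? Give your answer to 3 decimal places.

0.140

n = 3.577/1.26 ≈ 2.8389 half-lives.
Fraction remaining = (1/2)^2.8389 ≈ 0.13977.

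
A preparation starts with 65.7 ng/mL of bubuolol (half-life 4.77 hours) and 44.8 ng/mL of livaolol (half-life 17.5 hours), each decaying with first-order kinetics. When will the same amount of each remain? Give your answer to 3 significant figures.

3.62 hours

Set 65.7·(1/2)^(t/4.77) = 44.8·(1/2)^(t/17.5).
Taking log₂: log₂(65.7/44.8) = t·(1/4.77 − 1/17.5).
log₂(1.4665) = 0.55239; 1/4.77 − 1/17.5 = 0.1525.
t = 0.55239 / 0.1525 ≈ 3.6222 hours.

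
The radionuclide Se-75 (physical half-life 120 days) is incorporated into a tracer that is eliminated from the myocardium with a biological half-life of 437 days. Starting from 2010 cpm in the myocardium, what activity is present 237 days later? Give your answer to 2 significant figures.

350 cpm

1/t_eff = 1/t_phys + 1/t_biol = 1/120 + 1/437 = 0.010622 per day.
t_eff = 120 × 437 / (120 + 437) ≈ 94.147 days.
Remaining = 2010 × (1/2)^(237/94.147) = 2010 × (1/2)^2.5173 ≈ 351.08 cpm.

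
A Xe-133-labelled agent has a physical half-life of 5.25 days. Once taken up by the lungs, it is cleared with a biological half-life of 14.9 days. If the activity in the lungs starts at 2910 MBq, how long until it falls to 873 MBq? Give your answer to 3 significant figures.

6.74 days

1/t_eff = 1/t_phys + 1/t_biol = 1/5.25 + 1/14.9 = 0.25759 per day.
t_eff = 5.25 × 14.9 / (5.25 + 14.9) ≈ 3.8821 days.
n = log₂(2910/873) ≈ 1.737; t = 1.737 × 3.8821 ≈ 6.7431 days.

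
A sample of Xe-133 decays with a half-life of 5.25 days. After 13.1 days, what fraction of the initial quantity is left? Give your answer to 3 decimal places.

n = 13.1/5.25 ≈ 2.4952 half-lives.
Fraction remaining = (1/2)^2.4952 ≈ 0.17736.

0.177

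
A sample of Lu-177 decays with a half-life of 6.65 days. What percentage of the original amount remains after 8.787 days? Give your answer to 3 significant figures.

n = 8.787/6.65 ≈ 1.3214 half-lives.
Fraction remaining = (1/2)^1.3214 ≈ 0.40016, i.e. 40.016%.

40.0%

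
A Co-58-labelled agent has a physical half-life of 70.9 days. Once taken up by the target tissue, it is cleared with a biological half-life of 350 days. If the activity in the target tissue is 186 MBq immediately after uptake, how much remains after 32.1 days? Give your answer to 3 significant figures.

128 MBq

1/t_eff = 1/t_phys + 1/t_biol = 1/70.9 + 1/350 = 0.016962 per day.
t_eff = 70.9 × 350 / (70.9 + 350) ≈ 58.957 days.
Remaining = 186 × (1/2)^(32.1/58.957) = 186 × (1/2)^0.54446 ≈ 127.53 MBq.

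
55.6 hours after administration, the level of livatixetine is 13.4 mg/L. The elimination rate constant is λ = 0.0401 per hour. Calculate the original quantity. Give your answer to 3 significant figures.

t½ = ln 2 / λ = 0.69315 / 0.0401 ≈ 17.285 hours.
Number of half-lives elapsed: n = 55.6/17.285 ≈ 3.2166.
A₀ = A × 2^n = 13.4 × 2^3.2166 = 13.4 × 9.2958 ≈ 124.56 mg/L.

125 mg/L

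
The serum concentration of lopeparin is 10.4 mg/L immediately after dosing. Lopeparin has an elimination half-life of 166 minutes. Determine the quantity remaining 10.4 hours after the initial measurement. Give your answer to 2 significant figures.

0.77 mg/L

Convert the elapsed time: 10.4 hours = 624 minutes.
Number of half-lives: n = 624/166 ≈ 3.759.
Remaining = 10.4 × (1/2)^3.759 = 10.4 × 0.073861 ≈ 0.76816 mg/L.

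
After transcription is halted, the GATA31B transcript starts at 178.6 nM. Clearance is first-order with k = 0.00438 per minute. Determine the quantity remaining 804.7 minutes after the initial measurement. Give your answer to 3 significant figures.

t½ = ln 2 / k = 0.69315 / 0.00438 ≈ 158.25 minutes.
Number of half-lives: n = 804.7/158.25 ≈ 5.0849.
Remaining = 178.6 × (1/2)^5.0849 = 178.6 × 0.029464 ≈ 5.2623 nM.

5.26 nM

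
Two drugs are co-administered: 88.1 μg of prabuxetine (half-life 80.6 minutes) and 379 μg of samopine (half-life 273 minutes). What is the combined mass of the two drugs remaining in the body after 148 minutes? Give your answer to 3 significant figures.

285 μg

prabuxetine: 88.1 × (1/2)^(148/80.6) = 88.1 × (1/2)^1.8362 ≈ 24.673 μg.
samopine: 379 × (1/2)^(148/273) = 379 × (1/2)^0.54212 ≈ 260.28 μg.
Total = 24.673 + 260.28 ≈ 284.95 μg.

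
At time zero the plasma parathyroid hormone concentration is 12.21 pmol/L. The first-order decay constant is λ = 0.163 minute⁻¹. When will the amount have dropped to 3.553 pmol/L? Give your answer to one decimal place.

t½ = ln 2 / λ = 0.69315 / 0.163 ≈ 4.2524 minutes.
Fraction remaining = 3.553/12.21 ≈ 0.29099.
n = log₂(12.21/3.553) = ln(3.4365)/ln 2 ≈ 1.781 half-lives.
t = n × t½ = 1.781 × 4.2524 ≈ 7.5734 minutes.

7.6 minutes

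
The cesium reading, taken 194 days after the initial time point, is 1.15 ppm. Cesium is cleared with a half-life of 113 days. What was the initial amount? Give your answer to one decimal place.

Number of half-lives elapsed: n = 194/113 ≈ 1.7168.
A₀ = A × 2^n = 1.15 × 2^1.7168 = 1.15 × 3.2871 ≈ 3.7802 ppm.

3.8 ppm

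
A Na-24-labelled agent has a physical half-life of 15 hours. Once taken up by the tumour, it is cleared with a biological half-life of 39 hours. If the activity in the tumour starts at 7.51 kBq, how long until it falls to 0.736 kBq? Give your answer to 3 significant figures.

36.3 hours

1/t_eff = 1/t_phys + 1/t_biol = 1/15 + 1/39 = 0.092308 per hour.
t_eff = 15 × 39 / (15 + 39) ≈ 10.833 hours.
n = log₂(7.51/0.736) ≈ 3.351; t = 3.351 × 10.833 ≈ 36.303 hours.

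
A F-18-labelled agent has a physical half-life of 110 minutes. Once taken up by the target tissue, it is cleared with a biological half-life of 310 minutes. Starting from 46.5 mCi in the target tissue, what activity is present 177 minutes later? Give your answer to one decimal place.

10.3 mCi

1/t_eff = 1/t_phys + 1/t_biol = 1/110 + 1/310 = 0.012317 per minute.
t_eff = 110 × 310 / (110 + 310) ≈ 81.19 minutes.
Remaining = 46.5 × (1/2)^(177/81.19) = 46.5 × (1/2)^2.1801 ≈ 10.261 mCi.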